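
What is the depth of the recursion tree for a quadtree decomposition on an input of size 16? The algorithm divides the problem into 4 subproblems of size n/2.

For divide and conquer with division factor 2:

Problem sizes at each level:
Level 0: 16
Level 1: 8
Level 2: 4
Level 3: 2
Level 4: 1

The root is level 0 and the size-1 base case is level 4 (the tree spans levels 0 through 4, i.e. 5 levels counting the root), so the depth is the number of divisions: log_2(16) = 4

The recursion tree depth is log_2(16) = 4. At each level, the problem size is divided by 2, so it takes 4 divisions to reduce to a base case of size 1. The algorithm makes 4 recursive calls at each level.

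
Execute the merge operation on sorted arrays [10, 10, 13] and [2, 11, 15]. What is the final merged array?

Merging process:

Compare 10 vs 2: take 2 from right. Merged: [2]
Compare 10 vs 11: take 10 from left. Merged: [2, 10]
Compare 10 vs 11: take 10 from left. Merged: [2, 10, 10]
Compare 13 vs 11: take 11 from right. Merged: [2, 10, 10, 11]
Compare 13 vs 15: take 13 from left. Merged: [2, 10, 10, 11, 13]
Append remaining from right: [15]. Merged: [2, 10, 10, 11, 13, 15]

Final merged array: [2, 10, 10, 11, 13, 15]
Total comparisons: 5

The merged array is [2, 10, 10, 11, 13, 15], requiring 5 comparisons. The merge step runs in O(n) time where n is the total number of elements.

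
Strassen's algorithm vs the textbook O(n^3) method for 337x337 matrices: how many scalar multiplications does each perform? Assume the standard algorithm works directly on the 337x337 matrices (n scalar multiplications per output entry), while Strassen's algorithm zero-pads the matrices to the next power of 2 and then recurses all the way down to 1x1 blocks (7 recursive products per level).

Matrix multiplication for 337x337 matrices:

Strassen's algorithm requires power-of-2 dimensions. Pad 337x337 to 512x512 (next power of 2).

Standard algorithm: 337^3 = 38272753 multiplications
Strassen's algorithm: 7^(log2(512)) = 7^9 = 40353607 multiplications
Difference: 38272753 - 40353607 = -2080854 (Strassen uses MORE here due to padding overhead — for small or just-over-power-of-2 n, padding can outweigh the per-level savings)

Standard: 38272753 multiplications (337^3). Strassen: 40353607 multiplications (7^9, after padding to 512x512). Strassen reduces 8 recursive multiplications to 7 at each level.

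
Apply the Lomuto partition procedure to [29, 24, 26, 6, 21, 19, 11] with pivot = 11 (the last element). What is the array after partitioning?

Lomuto partition with pivot = 11:

Initial array: [29, 24, 26, 6, 21, 19, 11]

arr[0]=29 > 11: no swap
arr[1]=24 > 11: no swap
arr[2]=26 > 11: no swap
arr[3]=6 <= 11: swap with position 0, array becomes [6, 24, 26, 29, 21, 19, 11]
arr[4]=21 > 11: no swap
arr[5]=19 > 11: no swap

Place pivot at position 1: [6, 11, 26, 29, 21, 19, 24]
Pivot position: 1

After partitioning with pivot 11, the array becomes [6, 11, 26, 29, 21, 19, 24]. The pivot is placed at index 1. All elements to the left of the pivot are <= 11, and all elements to the right are > 11.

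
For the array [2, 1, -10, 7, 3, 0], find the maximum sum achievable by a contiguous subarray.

Using Kadane's algorithm on [2, 1, -10, 7, 3, 0]:

Scanning through the array:
Position 1 (value 1): max_ending_here = 3, max_so_far = 3
Position 2 (value -10): max_ending_here = -7, max_so_far = 3
Position 3 (value 7): max_ending_here = 7, max_so_far = 7
Position 4 (value 3): max_ending_here = 10, max_so_far = 10
Position 5 (value 0): max_ending_here = 10, max_so_far = 10

Maximum subarray: [7, 3]
Maximum sum: 10

The maximum subarray is [7, 3] with sum 10. This subarray runs from index 3 to index 4.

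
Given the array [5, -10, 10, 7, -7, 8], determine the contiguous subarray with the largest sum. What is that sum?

Using Kadane's algorithm on [5, -10, 10, 7, -7, 8]:

Scanning through the array:
Position 1 (value -10): max_ending_here = -5, max_so_far = 5
Position 2 (value 10): max_ending_here = 10, max_so_far = 10
Position 3 (value 7): max_ending_here = 17, max_so_far = 17
Position 4 (value -7): max_ending_here = 10, max_so_far = 17
Position 5 (value 8): max_ending_here = 18, max_so_far = 18

Maximum subarray: [10, 7, -7, 8]
Maximum sum: 18

The maximum subarray is [10, 7, -7, 8] with sum 18. This subarray runs from index 2 to index 5.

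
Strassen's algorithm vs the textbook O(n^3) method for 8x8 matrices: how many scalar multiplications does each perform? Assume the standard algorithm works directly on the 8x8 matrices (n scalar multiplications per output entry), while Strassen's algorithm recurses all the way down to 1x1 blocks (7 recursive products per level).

Matrix multiplication for 8x8 matrices:

Standard algorithm: 8^3 = 512 multiplications
Strassen's algorithm: 7^(log2(8)) = 7^3 = 343 multiplications
Savings: 512 - 343 = 169 multiplications

Standard: 512 multiplications (8^3). Strassen: 343 multiplications (7^3). Strassen reduces 8 recursive multiplications to 7 at each level.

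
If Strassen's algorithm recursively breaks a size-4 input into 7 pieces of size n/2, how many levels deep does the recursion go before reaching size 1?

For divide and conquer with division factor 2:

Problem sizes at each level:
Level 0: 4
Level 1: 2
Level 2: 1

The root is level 0 and the size-1 base case is level 2 (the tree spans levels 0 through 2, i.e. 3 levels counting the root), so the depth is the number of divisions: log_2(4) = 2

The recursion tree depth is log_2(4) = 2. At each level, the problem size is divided by 2, so it takes 2 divisions to reduce to a base case of size 1. The algorithm makes 7 recursive calls at each level.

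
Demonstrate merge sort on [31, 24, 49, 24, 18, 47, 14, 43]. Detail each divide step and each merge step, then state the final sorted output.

Merge sort trace:

Split: [31, 24, 49, 24, 18, 47, 14, 43] -> [31, 24, 49, 24] and [18, 47, 14, 43]
  Split: [31, 24, 49, 24] -> [31, 24] and [49, 24]
    Split: [31, 24] -> [31] and [24]
    Merge: [31] + [24] -> [24, 31]
    Split: [49, 24] -> [49] and [24]
    Merge: [49] + [24] -> [24, 49]
  Merge: [24, 31] + [24, 49] -> [24, 24, 31, 49]
  Split: [18, 47, 14, 43] -> [18, 47] and [14, 43]
    Split: [18, 47] -> [18] and [47]
    Merge: [18] + [47] -> [18, 47]
    Split: [14, 43] -> [14] and [43]
    Merge: [14] + [43] -> [14, 43]
  Merge: [18, 47] + [14, 43] -> [14, 18, 43, 47]
Merge: [24, 24, 31, 49] + [14, 18, 43, 47] -> [14, 18, 24, 24, 31, 43, 47, 49]

Final sorted array: [14, 18, 24, 24, 31, 43, 47, 49]

The merge sort proceeds by recursively splitting the array and merging sorted halves.
After all merges, the sorted array is [14, 18, 24, 24, 31, 43, 47, 49].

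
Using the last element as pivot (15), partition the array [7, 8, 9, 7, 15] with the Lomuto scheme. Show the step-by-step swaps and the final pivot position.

Lomuto partition with pivot = 15:

Initial array: [7, 8, 9, 7, 15]

arr[0]=7 <= 15: swap with position 0, array becomes [7, 8, 9, 7, 15]
arr[1]=8 <= 15: swap with position 1, array becomes [7, 8, 9, 7, 15]
arr[2]=9 <= 15: swap with position 2, array becomes [7, 8, 9, 7, 15]
arr[3]=7 <= 15: swap with position 3, array becomes [7, 8, 9, 7, 15]

Place pivot at position 4: [7, 8, 9, 7, 15]
Pivot position: 4

After partitioning with pivot 15, the array becomes [7, 8, 9, 7, 15]. The pivot is placed at index 4. All elements to the left of the pivot are <= 15, and all elements to the right are > 15.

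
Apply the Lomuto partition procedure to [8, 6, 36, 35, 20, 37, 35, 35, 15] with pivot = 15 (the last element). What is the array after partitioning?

Lomuto partition with pivot = 15:

Initial array: [8, 6, 36, 35, 20, 37, 35, 35, 15]

arr[0]=8 <= 15: swap with position 0, array becomes [8, 6, 36, 35, 20, 37, 35, 35, 15]
arr[1]=6 <= 15: swap with position 1, array becomes [8, 6, 36, 35, 20, 37, 35, 35, 15]
arr[2]=36 > 15: no swap
arr[3]=35 > 15: no swap
arr[4]=20 > 15: no swap
arr[5]=37 > 15: no swap
arr[6]=35 > 15: no swap
arr[7]=35 > 15: no swap

Place pivot at position 2: [8, 6, 15, 35, 20, 37, 35, 35, 36]
Pivot position: 2

After partitioning with pivot 15, the array becomes [8, 6, 15, 35, 20, 37, 35, 35, 36]. The pivot is placed at index 2. All elements to the left of the pivot are <= 15, and all elements to the right are > 15.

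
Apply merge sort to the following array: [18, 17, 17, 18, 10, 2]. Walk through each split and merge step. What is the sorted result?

Merge sort trace:

Split: [18, 17, 17, 18, 10, 2] -> [18, 17, 17] and [18, 10, 2]
  Split: [18, 17, 17] -> [18] and [17, 17]
    Split: [17, 17] -> [17] and [17]
    Merge: [17] + [17] -> [17, 17]
  Merge: [18] + [17, 17] -> [17, 17, 18]
  Split: [18, 10, 2] -> [18] and [10, 2]
    Split: [10, 2] -> [10] and [2]
    Merge: [10] + [2] -> [2, 10]
  Merge: [18] + [2, 10] -> [2, 10, 18]
Merge: [17, 17, 18] + [2, 10, 18] -> [2, 10, 17, 17, 18, 18]

Final sorted array: [2, 10, 17, 17, 18, 18]

The merge sort proceeds by recursively splitting the array and merging sorted halves.
After all merges, the sorted array is [2, 10, 17, 17, 18, 18].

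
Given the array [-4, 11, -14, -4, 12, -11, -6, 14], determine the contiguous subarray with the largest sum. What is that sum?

Using Kadane's algorithm on [-4, 11, -14, -4, 12, -11, -6, 14]:

Scanning through the array:
Position 1 (value 11): max_ending_here = 11, max_so_far = 11
Position 2 (value -14): max_ending_here = -3, max_so_far = 11
Position 3 (value -4): max_ending_here = -4, max_so_far = 11
Position 4 (value 12): max_ending_here = 12, max_so_far = 12
Position 5 (value -11): max_ending_here = 1, max_so_far = 12
Position 6 (value -6): max_ending_here = -5, max_so_far = 12
Position 7 (value 14): max_ending_here = 14, max_so_far = 14

Maximum subarray: [14]
Maximum sum: 14

The maximum subarray is [14] with sum 14. This subarray runs from index 7 to index 7.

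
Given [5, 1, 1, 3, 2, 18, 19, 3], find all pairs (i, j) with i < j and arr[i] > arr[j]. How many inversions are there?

Finding inversions in [5, 1, 1, 3, 2, 18, 19, 3]:

(0, 1): arr[0]=5 > arr[1]=1
(0, 2): arr[0]=5 > arr[2]=1
(0, 3): arr[0]=5 > arr[3]=3
(0, 4): arr[0]=5 > arr[4]=2
(0, 7): arr[0]=5 > arr[7]=3
(3, 4): arr[3]=3 > arr[4]=2
(5, 7): arr[5]=18 > arr[7]=3
(6, 7): arr[6]=19 > arr[7]=3

Total inversions: 8

The array has 8 inversion(s): (0,1), (0,2), (0,3), (0,4), (0,7), (3,4), (5,7), (6,7). Each pair (i,j) satisfies i < j and arr[i] > arr[j].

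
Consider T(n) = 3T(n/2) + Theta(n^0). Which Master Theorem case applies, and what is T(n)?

Master Theorem for T(n) = 3T(n/2) + O(n^0):

a = 3, b = 2, c = 0
log_b(a) = log_2(3) = 1.5850

Case 1: c = 0 < log_2(3) = 1.5850
T(n) = O(n^(log_2 3))

For T(n) = 3T(n/2) + O(n^0): log_2(3) = 1.5850. This is Case 1 of the Master Theorem (c < log_b(a), work dominated by leaves), giving O(n^(log_2 3)).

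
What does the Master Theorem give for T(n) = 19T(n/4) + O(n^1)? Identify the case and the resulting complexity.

Master Theorem for T(n) = 19T(n/4) + O(n^1):

a = 19, b = 4, c = 1
log_b(a) = log_4(19) = 2.1240

Case 1: c = 1 < log_4(19) = 2.1240
T(n) = O(n^(log_4 19))

For T(n) = 19T(n/4) + O(n^1): log_4(19) = 2.1240. This is Case 1 of the Master Theorem (c < log_b(a), work dominated by leaves), giving O(n^(log_4 19)).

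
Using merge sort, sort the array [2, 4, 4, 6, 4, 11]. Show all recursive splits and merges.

Merge sort trace:

Split: [2, 4, 4, 6, 4, 11] -> [2, 4, 4] and [6, 4, 11]
  Split: [2, 4, 4] -> [2] and [4, 4]
    Split: [4, 4] -> [4] and [4]
    Merge: [4] + [4] -> [4, 4]
  Merge: [2] + [4, 4] -> [2, 4, 4]
  Split: [6, 4, 11] -> [6] and [4, 11]
    Split: [4, 11] -> [4] and [11]
    Merge: [4] + [11] -> [4, 11]
  Merge: [6] + [4, 11] -> [4, 6, 11]
Merge: [2, 4, 4] + [4, 6, 11] -> [2, 4, 4, 4, 6, 11]

Final sorted array: [2, 4, 4, 4, 6, 11]

The merge sort proceeds by recursively splitting the array and merging sorted halves.
After all merges, the sorted array is [2, 4, 4, 4, 6, 11].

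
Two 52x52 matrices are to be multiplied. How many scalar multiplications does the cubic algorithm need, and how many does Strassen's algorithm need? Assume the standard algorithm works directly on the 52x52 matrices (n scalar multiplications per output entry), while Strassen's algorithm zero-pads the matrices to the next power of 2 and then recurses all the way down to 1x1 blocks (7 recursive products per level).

Matrix multiplication for 52x52 matrices:

Strassen's algorithm requires power-of-2 dimensions. Pad 52x52 to 64x64 (next power of 2).

Standard algorithm: 52^3 = 140608 multiplications
Strassen's algorithm: 7^(log2(64)) = 7^6 = 117649 multiplications
Savings: 140608 - 117649 = 22959 multiplications

Standard: 140608 multiplications (52^3). Strassen: 117649 multiplications (7^6, after padding to 64x64). Strassen reduces 8 recursive multiplications to 7 at each level.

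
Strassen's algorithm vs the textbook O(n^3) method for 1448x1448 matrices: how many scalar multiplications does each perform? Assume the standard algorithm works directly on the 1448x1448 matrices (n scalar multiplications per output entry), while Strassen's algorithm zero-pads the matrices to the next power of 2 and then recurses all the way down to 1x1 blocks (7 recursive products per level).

Matrix multiplication for 1448x1448 matrices:

Strassen's algorithm requires power-of-2 dimensions. Pad 1448x1448 to 2048x2048 (next power of 2).

Standard algorithm: 1448^3 = 3036027392 multiplications
Strassen's algorithm: 7^(log2(2048)) = 7^11 = 1977326743 multiplications
Savings: 3036027392 - 1977326743 = 1058700649 multiplications

Standard: 3036027392 multiplications (1448^3). Strassen: 1977326743 multiplications (7^11, after padding to 2048x2048). Strassen reduces 8 recursive multiplications to 7 at each level.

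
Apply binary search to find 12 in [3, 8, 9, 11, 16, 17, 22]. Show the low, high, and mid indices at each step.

Binary search for 12 in [3, 8, 9, 11, 16, 17, 22]:

lo=0, hi=6, mid=3, arr[mid]=11 -> 11 < 12, search right half
lo=4, hi=6, mid=5, arr[mid]=17 -> 17 > 12, search left half
lo=4, hi=4, mid=4, arr[mid]=16 -> 16 > 12, search left half
lo=4 > hi=3, target 12 not found

Binary search determines that 12 is not in the array after 3 comparisons. The search space was exhausted without finding the target.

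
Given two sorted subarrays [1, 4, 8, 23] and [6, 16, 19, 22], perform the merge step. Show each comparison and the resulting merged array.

Merging process:

Compare 1 vs 6: take 1 from left. Merged: [1]
Compare 4 vs 6: take 4 from left. Merged: [1, 4]
Compare 8 vs 6: take 6 from right. Merged: [1, 4, 6]
Compare 8 vs 16: take 8 from left. Merged: [1, 4, 6, 8]
Compare 23 vs 16: take 16 from right. Merged: [1, 4, 6, 8, 16]
Compare 23 vs 19: take 19 from right. Merged: [1, 4, 6, 8, 16, 19]
Compare 23 vs 22: take 22 from right. Merged: [1, 4, 6, 8, 16, 19, 22]
Append remaining from left: [23]. Merged: [1, 4, 6, 8, 16, 19, 22, 23]

Final merged array: [1, 4, 6, 8, 16, 19, 22, 23]
Total comparisons: 7

The merged array is [1, 4, 6, 8, 16, 19, 22, 23], requiring 7 comparisons. The merge step runs in O(n) time where n is the total number of elements.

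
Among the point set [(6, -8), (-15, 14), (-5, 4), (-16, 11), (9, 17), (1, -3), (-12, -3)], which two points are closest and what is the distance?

Computing all pairwise distances among 7 points:

d((6, -8), (-15, 14)) = 30.4138
d((6, -8), (-5, 4)) = 16.2788
d((6, -8), (-16, 11)) = 29.0689
d((6, -8), (9, 17)) = 25.1794
d((6, -8), (1, -3)) = 7.0711
d((6, -8), (-12, -3)) = 18.6815
d((-15, 14), (-5, 4)) = 14.1421
d((-15, 14), (-16, 11)) = 3.1623 <-- minimum
d((-15, 14), (9, 17)) = 24.1868
d((-15, 14), (1, -3)) = 23.3452
d((-15, 14), (-12, -3)) = 17.2627
d((-5, 4), (-16, 11)) = 13.0384
d((-5, 4), (9, 17)) = 19.105
d((-5, 4), (1, -3)) = 9.2195
d((-5, 4), (-12, -3)) = 9.8995
d((-16, 11), (9, 17)) = 25.7099
d((-16, 11), (1, -3)) = 22.0227
d((-16, 11), (-12, -3)) = 14.5602
d((9, 17), (1, -3)) = 21.5407
d((9, 17), (-12, -3)) = 29.0
d((1, -3), (-12, -3)) = 13.0

Closest pair: (-15, 14) and (-16, 11) with distance 3.1623

The closest pair is (-15, 14) and (-16, 11) with Euclidean distance 3.1623. For 7 points, brute-force pairwise comparison is shown above. For large n, the divide-and-conquer algorithm (sort by x, recurse on halves, check the dividing strip) achieves O(n log n).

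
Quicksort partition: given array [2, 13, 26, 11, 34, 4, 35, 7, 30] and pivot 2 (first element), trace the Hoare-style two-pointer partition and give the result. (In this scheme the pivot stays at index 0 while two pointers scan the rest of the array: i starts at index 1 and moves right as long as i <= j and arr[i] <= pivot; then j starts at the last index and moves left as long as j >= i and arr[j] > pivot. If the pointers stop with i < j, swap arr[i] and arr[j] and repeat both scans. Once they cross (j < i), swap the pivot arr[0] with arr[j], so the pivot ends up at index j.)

Hoare-style two-pointer partition with pivot = 2:

Initial array: [2, 13, 26, 11, 34, 4, 35, 7, 30]

Pointers start at i = 1, j = 8.
i ends at 1, j ends at 0: the pointers have crossed (j < i), so scanning stops.

j = 0, so swapping arr[0] with arr[j] leaves the pivot at position 0: [2, 13, 26, 11, 34, 4, 35, 7, 30]
Pivot position: 0

After partitioning with pivot 2, the array becomes [2, 13, 26, 11, 34, 4, 35, 7, 30]. The pivot is placed at index 0. All elements to the left of the pivot are <= 2, and all elements to the right are > 2.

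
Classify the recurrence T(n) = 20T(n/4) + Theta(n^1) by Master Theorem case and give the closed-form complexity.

Master Theorem for T(n) = 20T(n/4) + O(n^1):

a = 20, b = 4, c = 1
log_b(a) = log_4(20) = 2.1610

Case 1: c = 1 < log_4(20) = 2.1610
T(n) = O(n^(log_4 20))

For T(n) = 20T(n/4) + O(n^1): log_4(20) = 2.1610. This is Case 1 of the Master Theorem (c < log_b(a), work dominated by leaves), giving O(n^(log_4 20)).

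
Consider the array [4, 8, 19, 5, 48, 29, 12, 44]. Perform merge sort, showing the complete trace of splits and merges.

Merge sort trace:

Split: [4, 8, 19, 5, 48, 29, 12, 44] -> [4, 8, 19, 5] and [48, 29, 12, 44]
  Split: [4, 8, 19, 5] -> [4, 8] and [19, 5]
    Split: [4, 8] -> [4] and [8]
    Merge: [4] + [8] -> [4, 8]
    Split: [19, 5] -> [19] and [5]
    Merge: [19] + [5] -> [5, 19]
  Merge: [4, 8] + [5, 19] -> [4, 5, 8, 19]
  Split: [48, 29, 12, 44] -> [48, 29] and [12, 44]
    Split: [48, 29] -> [48] and [29]
    Merge: [48] + [29] -> [29, 48]
    Split: [12, 44] -> [12] and [44]
    Merge: [12] + [44] -> [12, 44]
  Merge: [29, 48] + [12, 44] -> [12, 29, 44, 48]
Merge: [4, 5, 8, 19] + [12, 29, 44, 48] -> [4, 5, 8, 12, 19, 29, 44, 48]

Final sorted array: [4, 5, 8, 12, 19, 29, 44, 48]

The merge sort proceeds by recursively splitting the array and merging sorted halves.
After all merges, the sorted array is [4, 5, 8, 12, 19, 29, 44, 48].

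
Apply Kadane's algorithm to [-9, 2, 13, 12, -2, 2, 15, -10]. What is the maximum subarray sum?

Using Kadane's algorithm on [-9, 2, 13, 12, -2, 2, 15, -10]:

Scanning through the array:
Position 1 (value 2): max_ending_here = 2, max_so_far = 2
Position 2 (value 13): max_ending_here = 15, max_so_far = 15
Position 3 (value 12): max_ending_here = 27, max_so_far = 27
Position 4 (value -2): max_ending_here = 25, max_so_far = 27
Position 5 (value 2): max_ending_here = 27, max_so_far = 27
Position 6 (value 15): max_ending_here = 42, max_so_far = 42
Position 7 (value -10): max_ending_here = 32, max_so_far = 42

Maximum subarray: [2, 13, 12, -2, 2, 15]
Maximum sum: 42

The maximum subarray is [2, 13, 12, -2, 2, 15] with sum 42. This subarray runs from index 1 to index 6.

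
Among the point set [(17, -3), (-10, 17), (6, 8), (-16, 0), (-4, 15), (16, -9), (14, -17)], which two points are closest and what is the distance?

Computing all pairwise distances among 7 points:

d((17, -3), (-10, 17)) = 33.6006
d((17, -3), (6, 8)) = 15.5563
d((17, -3), (-16, 0)) = 33.1361
d((17, -3), (-4, 15)) = 27.6586
d((17, -3), (16, -9)) = 6.0828 <-- minimum
d((17, -3), (14, -17)) = 14.3178
d((-10, 17), (6, 8)) = 18.3576
d((-10, 17), (-16, 0)) = 18.0278
d((-10, 17), (-4, 15)) = 6.3246
d((-10, 17), (16, -9)) = 36.7696
d((-10, 17), (14, -17)) = 41.6173
d((6, 8), (-16, 0)) = 23.4094
d((6, 8), (-4, 15)) = 12.2066
d((6, 8), (16, -9)) = 19.7231
d((6, 8), (14, -17)) = 26.2488
d((-16, 0), (-4, 15)) = 19.2094
d((-16, 0), (16, -9)) = 33.2415
d((-16, 0), (14, -17)) = 34.4819
d((-4, 15), (16, -9)) = 31.241
d((-4, 15), (14, -17)) = 36.7151
d((16, -9), (14, -17)) = 8.2462

Closest pair: (17, -3) and (16, -9) with distance 6.0828

The closest pair is (17, -3) and (16, -9) with Euclidean distance 6.0828. For 7 points, brute-force pairwise comparison is shown above. For large n, the divide-and-conquer algorithm (sort by x, recurse on halves, check the dividing strip) achieves O(n log n).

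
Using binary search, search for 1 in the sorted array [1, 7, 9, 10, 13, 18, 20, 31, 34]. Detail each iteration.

Binary search for 1 in [1, 7, 9, 10, 13, 18, 20, 31, 34]:

lo=0, hi=8, mid=4, arr[mid]=13 -> 13 > 1, search left half
lo=0, hi=3, mid=1, arr[mid]=7 -> 7 > 1, search left half
lo=0, hi=0, mid=0, arr[mid]=1 -> Found target at index 0!

Binary search finds 1 at index 0 after 3 comparisons. The search repeatedly halves the search space by comparing with the middle element.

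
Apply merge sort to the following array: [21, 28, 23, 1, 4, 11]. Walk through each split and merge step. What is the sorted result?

Merge sort trace:

Split: [21, 28, 23, 1, 4, 11] -> [21, 28, 23] and [1, 4, 11]
  Split: [21, 28, 23] -> [21] and [28, 23]
    Split: [28, 23] -> [28] and [23]
    Merge: [28] + [23] -> [23, 28]
  Merge: [21] + [23, 28] -> [21, 23, 28]
  Split: [1, 4, 11] -> [1] and [4, 11]
    Split: [4, 11] -> [4] and [11]
    Merge: [4] + [11] -> [4, 11]
  Merge: [1] + [4, 11] -> [1, 4, 11]
Merge: [21, 23, 28] + [1, 4, 11] -> [1, 4, 11, 21, 23, 28]

Final sorted array: [1, 4, 11, 21, 23, 28]

The merge sort proceeds by recursively splitting the array and merging sorted halves.
After all merges, the sorted array is [1, 4, 11, 21, 23, 28].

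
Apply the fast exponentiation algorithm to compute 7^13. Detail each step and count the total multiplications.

Computing 7^13 by squaring (build up from 7^1; each line after the first costs one multiplication):

7^1 = 7
7^2 = (7^1)^2 = 7^2 = 49
7^3 = 7 * 7^2 = 7 * 49 = 343
7^6 = (7^3)^2 = 343^2 = 117649
7^12 = (7^6)^2 = 117649^2 = 13841287201
7^13 = 7 * 7^12 = 7 * 13841287201 = 96889010407

Result: 96889010407
Multiplications needed: 5 (5 lines after 7^1)

7^13 = 96889010407. Using exponentiation by squaring, this requires 5 multiplications. The key idea: if the exponent is even, square the half-power; if odd, multiply by the base once.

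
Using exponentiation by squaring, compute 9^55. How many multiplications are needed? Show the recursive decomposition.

Computing 9^55 by squaring (build up from 9^1; each line after the first costs one multiplication):

9^1 = 9
9^2 = (9^1)^2 = 9^2 = 81
9^3 = 9 * 9^2 = 9 * 81 = 729
9^6 = (9^3)^2 = 729^2 = 531441
9^12 = (9^6)^2 = 531441^2 = 282429536481
9^13 = 9 * 9^12 = 9 * 282429536481 = 2541865828329
9^26 = (9^13)^2 = 2541865828329^2 = 6461081889226673298932241
9^27 = 9 * 9^26 = 9 * 6461081889226673298932241 = 58149737003040059690390169
9^54 = (9^27)^2 = 58149737003040059690390169^2 = 3381391913522726342930221472392241170198527451848561
9^55 = 9 * 9^54 = 9 * 3381391913522726342930221472392241170198527451848561 = 30432527221704537086371993251530170531786747066637049

Result: 30432527221704537086371993251530170531786747066637049
Multiplications needed: 9 (9 lines after 9^1)

9^55 = 30432527221704537086371993251530170531786747066637049. Using exponentiation by squaring, this requires 9 multiplications. The key idea: if the exponent is even, square the half-power; if odd, multiply by the base once.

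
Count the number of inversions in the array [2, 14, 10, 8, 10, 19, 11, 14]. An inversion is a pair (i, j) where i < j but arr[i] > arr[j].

Finding inversions in [2, 14, 10, 8, 10, 19, 11, 14]:

(1, 2): arr[1]=14 > arr[2]=10
(1, 3): arr[1]=14 > arr[3]=8
(1, 4): arr[1]=14 > arr[4]=10
(1, 6): arr[1]=14 > arr[6]=11
(2, 3): arr[2]=10 > arr[3]=8
(5, 6): arr[5]=19 > arr[6]=11
(5, 7): arr[5]=19 > arr[7]=14

Total inversions: 7

The array has 7 inversion(s): (1,2), (1,3), (1,4), (1,6), (2,3), (5,6), (5,7). Each pair (i,j) satisfies i < j and arr[i] > arr[j].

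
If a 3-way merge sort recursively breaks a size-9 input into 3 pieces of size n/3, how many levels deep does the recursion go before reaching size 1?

For divide and conquer with division factor 3:

Problem sizes at each level:
Level 0: 9
Level 1: 3
Level 2: 1

The root is level 0 and the size-1 base case is level 2 (the tree spans levels 0 through 2, i.e. 3 levels counting the root), so the depth is the number of divisions: log_3(9) = 2

The recursion tree depth is log_3(9) = 2. At each level, the problem size is divided by 3, so it takes 2 divisions to reduce to a base case of size 1. The algorithm makes 3 recursive calls at each level.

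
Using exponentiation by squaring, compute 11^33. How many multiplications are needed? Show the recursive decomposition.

Computing 11^33 by squaring (build up from 11^1; each line after the first costs one multiplication):

11^1 = 11
11^2 = (11^1)^2 = 11^2 = 121
11^4 = (11^2)^2 = 121^2 = 14641
11^8 = (11^4)^2 = 14641^2 = 214358881
11^16 = (11^8)^2 = 214358881^2 = 45949729863572161
11^32 = (11^16)^2 = 45949729863572161^2 = 2111377674535255285545615254209921
11^33 = 11 * 11^32 = 11 * 2111377674535255285545615254209921 = 23225154419887808141001767796309131

Result: 23225154419887808141001767796309131
Multiplications needed: 6 (6 lines after 11^1)

11^33 = 23225154419887808141001767796309131. Using exponentiation by squaring, this requires 6 multiplications. The key idea: if the exponent is even, square the half-power; if odd, multiply by the base once.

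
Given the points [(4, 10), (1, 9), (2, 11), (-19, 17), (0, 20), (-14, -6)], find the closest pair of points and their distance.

Computing all pairwise distances among 6 points:

d((4, 10), (1, 9)) = 3.1623
d((4, 10), (2, 11)) = 2.2361 <-- minimum
d((4, 10), (-19, 17)) = 24.0416
d((4, 10), (0, 20)) = 10.7703
d((4, 10), (-14, -6)) = 24.0832
d((1, 9), (2, 11)) = 2.2361 <-- minimum
d((1, 9), (-19, 17)) = 21.5407
d((1, 9), (0, 20)) = 11.0454
d((1, 9), (-14, -6)) = 21.2132
d((2, 11), (-19, 17)) = 21.8403
d((2, 11), (0, 20)) = 9.2195
d((2, 11), (-14, -6)) = 23.3452
d((-19, 17), (0, 20)) = 19.2354
d((-19, 17), (-14, -6)) = 23.5372
d((0, 20), (-14, -6)) = 29.5296

Minimum distance: 2.2361 (tie among 2 pairs: (4, 10) and (2, 11); (1, 9) and (2, 11))

The minimum Euclidean distance is 2.2361. There is a tie: 2 pairs achieve this minimum — (4, 10) and (2, 11); (1, 9) and (2, 11). Any of these is a valid closest pair. For 6 points, brute-force pairwise comparison is shown above. For large n, the divide-and-conquer algorithm (sort by x, recurse on halves, check the dividing strip) achieves O(n log n).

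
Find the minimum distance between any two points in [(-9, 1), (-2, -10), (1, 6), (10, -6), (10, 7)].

Computing all pairwise distances among 5 points:

d((-9, 1), (-2, -10)) = 13.0384
d((-9, 1), (1, 6)) = 11.1803
d((-9, 1), (10, -6)) = 20.2485
d((-9, 1), (10, 7)) = 19.9249
d((-2, -10), (1, 6)) = 16.2788
d((-2, -10), (10, -6)) = 12.6491
d((-2, -10), (10, 7)) = 20.8087
d((1, 6), (10, -6)) = 15.0
d((1, 6), (10, 7)) = 9.0554 <-- minimum
d((10, -6), (10, 7)) = 13.0

Closest pair: (1, 6) and (10, 7) with distance 9.0554

The closest pair is (1, 6) and (10, 7) with Euclidean distance 9.0554. For 5 points, brute-force pairwise comparison is shown above. For large n, the divide-and-conquer algorithm (sort by x, recurse on halves, check the dividing strip) achieves O(n log n).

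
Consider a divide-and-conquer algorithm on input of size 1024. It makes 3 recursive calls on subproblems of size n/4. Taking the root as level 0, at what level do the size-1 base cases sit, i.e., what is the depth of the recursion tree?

For divide and conquer with division factor 4:

Problem sizes at each level:
Level 0: 1024
Level 1: 256
Level 2: 64
Level 3: 16
Level 4: 4
Level 5: 1

The root is level 0 and the size-1 base case is level 5 (the tree spans levels 0 through 5, i.e. 6 levels counting the root), so the depth is the number of divisions: log_4(1024) = 5

The recursion tree depth is log_4(1024) = 5. At each level, the problem size is divided by 4, so it takes 5 divisions to reduce to a base case of size 1. The algorithm makes 3 recursive calls at each level.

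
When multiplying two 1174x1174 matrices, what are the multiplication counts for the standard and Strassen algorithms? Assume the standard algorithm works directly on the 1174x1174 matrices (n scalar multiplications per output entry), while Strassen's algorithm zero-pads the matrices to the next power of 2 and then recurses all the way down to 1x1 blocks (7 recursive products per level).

Matrix multiplication for 1174x1174 matrices:

Strassen's algorithm requires power-of-2 dimensions. Pad 1174x1174 to 2048x2048 (next power of 2).

Standard algorithm: 1174^3 = 1618096024 multiplications
Strassen's algorithm: 7^(log2(2048)) = 7^11 = 1977326743 multiplications
Difference: 1618096024 - 1977326743 = -359230719 (Strassen uses MORE here due to padding overhead — for small or just-over-power-of-2 n, padding can outweigh the per-level savings)

Standard: 1618096024 multiplications (1174^3). Strassen: 1977326743 multiplications (7^11, after padding to 2048x2048). Strassen reduces 8 recursive multiplications to 7 at each level.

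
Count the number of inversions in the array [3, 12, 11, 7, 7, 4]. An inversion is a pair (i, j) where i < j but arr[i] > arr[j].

Finding inversions in [3, 12, 11, 7, 7, 4]:

(1, 2): arr[1]=12 > arr[2]=11
(1, 3): arr[1]=12 > arr[3]=7
(1, 4): arr[1]=12 > arr[4]=7
(1, 5): arr[1]=12 > arr[5]=4
(2, 3): arr[2]=11 > arr[3]=7
(2, 4): arr[2]=11 > arr[4]=7
(2, 5): arr[2]=11 > arr[5]=4
(3, 5): arr[3]=7 > arr[5]=4
(4, 5): arr[4]=7 > arr[5]=4

Total inversions: 9

The array has 9 inversion(s): (1,2), (1,3), (1,4), (1,5), (2,3), (2,4), (2,5), (3,5), (4,5). Each pair (i,j) satisfies i < j and arr[i] > arr[j].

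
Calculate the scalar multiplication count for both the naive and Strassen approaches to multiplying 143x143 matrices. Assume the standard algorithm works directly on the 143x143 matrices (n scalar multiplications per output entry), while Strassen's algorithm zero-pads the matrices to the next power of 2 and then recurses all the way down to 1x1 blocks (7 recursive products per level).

Matrix multiplication for 143x143 matrices:

Strassen's algorithm requires power-of-2 dimensions. Pad 143x143 to 256x256 (next power of 2).

Standard algorithm: 143^3 = 2924207 multiplications
Strassen's algorithm: 7^(log2(256)) = 7^8 = 5764801 multiplications
Difference: 2924207 - 5764801 = -2840594 (Strassen uses MORE here due to padding overhead — for small or just-over-power-of-2 n, padding can outweigh the per-level savings)

Standard: 2924207 multiplications (143^3). Strassen: 5764801 multiplications (7^8, after padding to 256x256). Strassen reduces 8 recursive multiplications to 7 at each level.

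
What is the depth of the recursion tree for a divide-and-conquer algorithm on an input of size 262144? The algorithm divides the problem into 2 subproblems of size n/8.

For divide and conquer with division factor 8:

Problem sizes at each level:
Level 0: 262144
Level 1: 32768
Level 2: 4096
Level 3: 512
Level 4: 64
Level 5: 8
Level 6: 1

The root is level 0 and the size-1 base case is level 6 (the tree spans levels 0 through 6, i.e. 7 levels counting the root), so the depth is the number of divisions: log_8(262144) = 6

The recursion tree depth is log_8(262144) = 6. At each level, the problem size is divided by 8, so it takes 6 divisions to reduce to a base case of size 1. The algorithm makes 2 recursive calls at each level.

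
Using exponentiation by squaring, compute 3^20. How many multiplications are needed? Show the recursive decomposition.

Computing 3^20 by squaring (build up from 3^1; each line after the first costs one multiplication):

3^1 = 3
3^2 = (3^1)^2 = 3^2 = 9
3^4 = (3^2)^2 = 9^2 = 81
3^5 = 3 * 3^4 = 3 * 81 = 243
3^10 = (3^5)^2 = 243^2 = 59049
3^20 = (3^10)^2 = 59049^2 = 3486784401

Result: 3486784401
Multiplications needed: 5 (5 lines after 3^1)

3^20 = 3486784401. Using exponentiation by squaring, this requires 5 multiplications. The key idea: if the exponent is even, square the half-power; if odd, multiply by the base once.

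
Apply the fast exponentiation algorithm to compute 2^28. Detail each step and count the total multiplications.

Computing 2^28 by squaring (build up from 2^1; each line after the first costs one multiplication):

2^1 = 2
2^2 = (2^1)^2 = 2^2 = 4
2^3 = 2 * 2^2 = 2 * 4 = 8
2^6 = (2^3)^2 = 8^2 = 64
2^7 = 2 * 2^6 = 2 * 64 = 128
2^14 = (2^7)^2 = 128^2 = 16384
2^28 = (2^14)^2 = 16384^2 = 268435456

Result: 268435456
Multiplications needed: 6 (6 lines after 2^1)

2^28 = 268435456. Using exponentiation by squaring, this requires 6 multiplications. The key idea: if the exponent is even, square the half-power; if odd, multiply by the base once.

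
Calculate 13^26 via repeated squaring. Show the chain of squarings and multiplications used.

Computing 13^26 by squaring (build up from 13^1; each line after the first costs one multiplication):

13^1 = 13
13^2 = (13^1)^2 = 13^2 = 169
13^3 = 13 * 13^2 = 13 * 169 = 2197
13^6 = (13^3)^2 = 2197^2 = 4826809
13^12 = (13^6)^2 = 4826809^2 = 23298085122481
13^13 = 13 * 13^12 = 13 * 23298085122481 = 302875106592253
13^26 = (13^13)^2 = 302875106592253^2 = 91733330193268616658399616009

Result: 91733330193268616658399616009
Multiplications needed: 6 (6 lines after 13^1)

13^26 = 91733330193268616658399616009. Using exponentiation by squaring, this requires 6 multiplications. The key idea: if the exponent is even, square the half-power; if odd, multiply by the base once.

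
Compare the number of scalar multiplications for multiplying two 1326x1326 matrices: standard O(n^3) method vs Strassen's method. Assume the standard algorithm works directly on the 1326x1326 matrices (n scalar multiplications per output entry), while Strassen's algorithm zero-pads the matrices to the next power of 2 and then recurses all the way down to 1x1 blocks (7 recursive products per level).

Matrix multiplication for 1326x1326 matrices:

Strassen's algorithm requires power-of-2 dimensions. Pad 1326x1326 to 2048x2048 (next power of 2).

Standard algorithm: 1326^3 = 2331473976 multiplications
Strassen's algorithm: 7^(log2(2048)) = 7^11 = 1977326743 multiplications
Savings: 2331473976 - 1977326743 = 354147233 multiplications

Standard: 2331473976 multiplications (1326^3). Strassen: 1977326743 multiplications (7^11, after padding to 2048x2048). Strassen reduces 8 recursive multiplications to 7 at each level.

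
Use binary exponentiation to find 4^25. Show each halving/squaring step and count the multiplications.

Computing 4^25 by squaring (build up from 4^1; each line after the first costs one multiplication):

4^1 = 4
4^2 = (4^1)^2 = 4^2 = 16
4^3 = 4 * 4^2 = 4 * 16 = 64
4^6 = (4^3)^2 = 64^2 = 4096
4^12 = (4^6)^2 = 4096^2 = 16777216
4^24 = (4^12)^2 = 16777216^2 = 281474976710656
4^25 = 4 * 4^24 = 4 * 281474976710656 = 1125899906842624

Result: 1125899906842624
Multiplications needed: 6 (6 lines after 4^1)

4^25 = 1125899906842624. Using exponentiation by squaring, this requires 6 multiplications. The key idea: if the exponent is even, square the half-power; if odd, multiply by the base once.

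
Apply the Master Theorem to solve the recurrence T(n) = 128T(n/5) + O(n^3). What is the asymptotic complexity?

Master Theorem for T(n) = 128T(n/5) + O(n^3):

a = 128, b = 5, c = 3
log_b(a) = log_5(128) = 3.0147

Case 1: c = 3 < log_5(128) = 3.0147
T(n) = O(n^(log_5 128))

For T(n) = 128T(n/5) + O(n^3): log_5(128) = 3.0147. This is Case 1 of the Master Theorem (c < log_b(a), work dominated by leaves), giving O(n^(log_5 128)).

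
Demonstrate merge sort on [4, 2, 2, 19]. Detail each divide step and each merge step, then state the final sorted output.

Merge sort trace:

Split: [4, 2, 2, 19] -> [4, 2] and [2, 19]
  Split: [4, 2] -> [4] and [2]
  Merge: [4] + [2] -> [2, 4]
  Split: [2, 19] -> [2] and [19]
  Merge: [2] + [19] -> [2, 19]
Merge: [2, 4] + [2, 19] -> [2, 2, 4, 19]

Final sorted array: [2, 2, 4, 19]

The merge sort proceeds by recursively splitting the array and merging sorted halves.
After all merges, the sorted array is [2, 2, 4, 19].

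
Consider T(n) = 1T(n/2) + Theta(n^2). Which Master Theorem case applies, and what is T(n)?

Master Theorem for T(n) = 1T(n/2) + O(n^2):

a = 1, b = 2, c = 2
log_b(a) = log_2(1) = 0.0000

Case 3: c = 2 > log_2(1) = 0.0000
T(n) = O(n^2) = O(n^2)

For T(n) = 1T(n/2) + O(n^2): log_2(1) = 0.0000. This is Case 3 of the Master Theorem (c > log_b(a), work dominated by root), giving O(n^2).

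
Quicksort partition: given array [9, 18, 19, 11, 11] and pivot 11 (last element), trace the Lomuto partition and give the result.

Lomuto partition with pivot = 11:

Initial array: [9, 18, 19, 11, 11]

arr[0]=9 <= 11: swap with position 0, array becomes [9, 18, 19, 11, 11]
arr[1]=18 > 11: no swap
arr[2]=19 > 11: no swap
arr[3]=11 <= 11: swap with position 1, array becomes [9, 11, 19, 18, 11]

Place pivot at position 2: [9, 11, 11, 18, 19]
Pivot position: 2

After partitioning with pivot 11, the array becomes [9, 11, 11, 18, 19]. The pivot is placed at index 2. All elements to the left of the pivot are <= 11, and all elements to the right are > 11.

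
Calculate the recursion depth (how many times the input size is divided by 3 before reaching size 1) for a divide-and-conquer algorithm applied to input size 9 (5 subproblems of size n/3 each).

For divide and conquer with division factor 3:

Problem sizes at each level:
Level 0: 9
Level 1: 3
Level 2: 1

The root is level 0 and the size-1 base case is level 2 (the tree spans levels 0 through 2, i.e. 3 levels counting the root), so the depth is the number of divisions: log_3(9) = 2

The recursion tree depth is log_3(9) = 2. At each level, the problem size is divided by 3, so it takes 2 divisions to reduce to a base case of size 1. The algorithm makes 5 recursive calls at each level.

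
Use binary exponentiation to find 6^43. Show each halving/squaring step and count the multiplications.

Computing 6^43 by squaring (build up from 6^1; each line after the first costs one multiplication):

6^1 = 6
6^2 = (6^1)^2 = 6^2 = 36
6^4 = (6^2)^2 = 36^2 = 1296
6^5 = 6 * 6^4 = 6 * 1296 = 7776
6^10 = (6^5)^2 = 7776^2 = 60466176
6^20 = (6^10)^2 = 60466176^2 = 3656158440062976
6^21 = 6 * 6^20 = 6 * 3656158440062976 = 21936950640377856
6^42 = (6^21)^2 = 21936950640377856^2 = 481229803398374426442198455156736
6^43 = 6 * 6^42 = 6 * 481229803398374426442198455156736 = 2887378820390246558653190730940416

Result: 2887378820390246558653190730940416
Multiplications needed: 8 (8 lines after 6^1)

6^43 = 2887378820390246558653190730940416. Using exponentiation by squaring, this requires 8 multiplications. The key idea: if the exponent is even, square the half-power; if odd, multiply by the base once.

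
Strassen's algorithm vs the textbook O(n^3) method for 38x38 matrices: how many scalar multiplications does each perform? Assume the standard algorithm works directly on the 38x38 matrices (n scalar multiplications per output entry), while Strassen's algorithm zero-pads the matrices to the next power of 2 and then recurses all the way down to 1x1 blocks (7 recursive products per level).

Matrix multiplication for 38x38 matrices:

Strassen's algorithm requires power-of-2 dimensions. Pad 38x38 to 64x64 (next power of 2).

Standard algorithm: 38^3 = 54872 multiplications
Strassen's algorithm: 7^(log2(64)) = 7^6 = 117649 multiplications
Difference: 54872 - 117649 = -62777 (Strassen uses MORE here due to padding overhead — for small or just-over-power-of-2 n, padding can outweigh the per-level savings)

Standard: 54872 multiplications (38^3). Strassen: 117649 multiplications (7^6, after padding to 64x64). Strassen reduces 8 recursive multiplications to 7 at each level.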